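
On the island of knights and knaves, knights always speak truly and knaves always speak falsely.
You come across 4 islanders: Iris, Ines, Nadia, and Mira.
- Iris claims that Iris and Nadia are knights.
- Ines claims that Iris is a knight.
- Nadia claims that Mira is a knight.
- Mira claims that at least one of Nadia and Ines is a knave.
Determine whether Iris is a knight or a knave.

Consistent assignments: {Iris=knave, Ines=knave, Nadia=knight, Mira=knight}
In every consistent assignment, Iris is a knave.

Iris is a knave.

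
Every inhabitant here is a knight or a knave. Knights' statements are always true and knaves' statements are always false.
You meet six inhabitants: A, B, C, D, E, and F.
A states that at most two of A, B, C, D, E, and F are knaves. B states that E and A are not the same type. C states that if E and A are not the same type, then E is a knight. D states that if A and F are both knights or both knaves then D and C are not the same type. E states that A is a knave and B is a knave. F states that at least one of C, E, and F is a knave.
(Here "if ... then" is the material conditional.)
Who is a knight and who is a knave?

A is a knight, B is a knight, C is a knave, D is a knight, E is a knave, and F is a knight.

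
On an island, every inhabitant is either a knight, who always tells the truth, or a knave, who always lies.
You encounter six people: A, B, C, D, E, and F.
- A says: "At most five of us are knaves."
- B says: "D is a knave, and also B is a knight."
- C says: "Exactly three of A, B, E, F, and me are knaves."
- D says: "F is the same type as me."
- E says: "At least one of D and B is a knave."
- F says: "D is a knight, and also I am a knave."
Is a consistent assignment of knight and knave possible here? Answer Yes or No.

Checking all 64 assignments, each has at least one speaker whose statement's truth value contradicts their type.

No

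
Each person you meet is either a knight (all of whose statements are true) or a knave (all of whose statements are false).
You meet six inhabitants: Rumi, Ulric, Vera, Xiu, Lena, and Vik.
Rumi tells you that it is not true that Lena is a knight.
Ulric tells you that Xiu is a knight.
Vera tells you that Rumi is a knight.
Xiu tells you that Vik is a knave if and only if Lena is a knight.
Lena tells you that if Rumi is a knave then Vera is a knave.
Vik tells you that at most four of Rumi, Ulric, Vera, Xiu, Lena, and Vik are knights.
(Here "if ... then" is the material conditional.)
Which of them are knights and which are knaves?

Knights: Lena and Vik. Knaves: Rumi, Ulric, Vera, and Xiu.

As a knave, Rumi's statement "it is not true that Lena is a knight" should be False; it is.
Ulric is a knave, so "Xiu is a knight" must be False — and it is.
Since Vera is a knave, "Rumi is a knight" needs to be False, which holds.
Xiu (knave): "Vik is a knave if and only if Lena is a knight" — False. ✓
Lena is a knight, and the claim "if Rumi is a knave then Vera is a knave" is indeed true.
As a knight, Vik's statement "at most four of Rumi, Ulric, Vera, Xiu, Lena, and Vik are knights" should be true; it is.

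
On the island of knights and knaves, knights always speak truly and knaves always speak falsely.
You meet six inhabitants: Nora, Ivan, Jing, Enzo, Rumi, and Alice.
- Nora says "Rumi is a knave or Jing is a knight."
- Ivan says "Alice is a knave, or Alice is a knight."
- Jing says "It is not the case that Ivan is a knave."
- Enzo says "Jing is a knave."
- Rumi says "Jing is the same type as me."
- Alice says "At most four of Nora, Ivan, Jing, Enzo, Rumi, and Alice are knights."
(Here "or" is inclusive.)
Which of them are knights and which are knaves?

Nora is a knight; "Rumi is a knave or Jing is a knight" is true, as required.
Ivan (knight): "Alice is a knave, or Alice is a knight" — true. ✓
Jing is a knight, and the claim "it is not the case that Ivan is a knave" is indeed true.
Enzo (knave): "Jing is a knave" — False. ✓
Rumi (knave): "Jing is the same type as me" — False. ✓
Alice is a knight, so "at most four of Nora, Ivan, Jing, Enzo, Rumi, and Alice are knights" must be true — and it is.

Knights: Nora, Ivan, Jing, and Alice. Knaves: Enzo and Rumi.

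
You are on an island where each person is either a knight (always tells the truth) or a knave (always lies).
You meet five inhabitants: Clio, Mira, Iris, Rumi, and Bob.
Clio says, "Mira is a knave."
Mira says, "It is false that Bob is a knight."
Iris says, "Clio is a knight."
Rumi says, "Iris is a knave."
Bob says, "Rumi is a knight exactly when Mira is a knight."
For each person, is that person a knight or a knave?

Clio is a knight, Mira is a knave, Iris is a knight, Rumi is a knave, and Bob is a knight.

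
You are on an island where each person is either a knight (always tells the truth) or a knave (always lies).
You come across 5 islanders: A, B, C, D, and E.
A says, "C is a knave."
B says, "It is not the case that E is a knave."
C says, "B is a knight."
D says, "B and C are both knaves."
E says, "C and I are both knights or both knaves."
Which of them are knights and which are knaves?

Knights: B, C, and E. Knaves: A and D.

A is a knave, so "C is a knave" must be False — and it is.
Since B is a knight, "it is not the case that E is a knave" needs to be True, which holds.
Since C is a knight, "B is a knight" needs to be True, which holds.
D is a knave, so "B and C are both knaves" must be False — and it is.
As a knight, E's statement "C and I are both knights or both knaves" should be True; it is.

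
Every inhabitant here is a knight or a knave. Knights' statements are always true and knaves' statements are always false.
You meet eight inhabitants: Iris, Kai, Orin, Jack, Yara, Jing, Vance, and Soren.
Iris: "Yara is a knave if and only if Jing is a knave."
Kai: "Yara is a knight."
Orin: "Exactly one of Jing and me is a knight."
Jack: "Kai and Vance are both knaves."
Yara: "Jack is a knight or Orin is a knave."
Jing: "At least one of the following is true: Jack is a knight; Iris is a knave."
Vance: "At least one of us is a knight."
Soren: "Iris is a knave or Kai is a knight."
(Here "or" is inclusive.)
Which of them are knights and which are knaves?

Iris (knight): "Yara is a knave if and only if Jing is a knave" — True. ✓
Kai is a knave, and the claim "Yara is a knight" is indeed false.
Orin is a knight; "exactly one of Jing and me is a knight" is True, as required.
As a knave, Jack's statement "Kai and Vance are both knaves" should be false; it is.
As a knave, Yara's statement "Jack is a knight or Orin is a knave" should be false; it is.
Jing (knave): "at least one of the following is true: Jack is a knight; Iris is a knave" — false. ✓
Vance is a knight, and the claim "at least one of us is a knight" is indeed True.
Soren is a knave, and the claim "Iris is a knave or Kai is a knight" is indeed false.

Iris is a knight, Kai is a knave, Orin is a knight, Jack is a knave, Yara is a knave, Jing is a knave, Vance is a knight, and Soren is a knave.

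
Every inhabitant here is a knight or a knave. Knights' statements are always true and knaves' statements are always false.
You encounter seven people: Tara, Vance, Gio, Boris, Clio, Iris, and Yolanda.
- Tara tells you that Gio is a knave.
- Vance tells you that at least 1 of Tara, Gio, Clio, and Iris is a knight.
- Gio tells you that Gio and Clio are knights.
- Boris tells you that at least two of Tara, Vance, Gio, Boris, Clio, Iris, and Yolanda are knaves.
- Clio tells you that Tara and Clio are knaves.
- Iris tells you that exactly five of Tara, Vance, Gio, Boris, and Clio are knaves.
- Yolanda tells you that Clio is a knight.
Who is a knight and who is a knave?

Tara is a knight, so "Gio is a knave" must be true — and it is.
Vance is a knight, and the claim "at least 1 of Tara, Gio, Clio, and Iris is a knight" is indeed true.
Since Gio is a knave, "Gio and Clio are knights" needs to be False, which holds.
Boris is a knight; "at least two of Tara, Vance, Gio, Boris, Clio, Iris, and Yolanda are knaves" is true, as required.
Clio (knave): "Tara and Clio are knaves" — False. ✓
As a knave, Iris's statement "exactly five of Tara, Vance, Gio, Boris, and Clio are knaves" should be False; it is.
Yolanda (knave): "Clio is a knight" — False. ✓

Knights: Tara, Vance, and Boris. Knaves: Gio, Clio, Iris, and Yolanda.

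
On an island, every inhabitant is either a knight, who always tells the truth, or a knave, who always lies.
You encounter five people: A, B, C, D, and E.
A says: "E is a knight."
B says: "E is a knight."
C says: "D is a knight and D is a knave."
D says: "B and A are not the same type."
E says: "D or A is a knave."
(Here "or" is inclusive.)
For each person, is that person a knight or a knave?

Knights: A, B, and E. Knaves: C and D.

Suppose A is a knave. Then A's statement "E is a knight" would have to be false. Checking the 16 ways to assign the others, none is consistent with every speaker.
(For instance, with B=knight, C=knave, D=knave, E=knight, A's claim "E is a knight" comes out true where it would need to be false.)
So A must be a knight, making "E is a knight" true. Taking A=knight, B=knight, C=knave, D=knave, E=knight, each remaining statement checks out:
  B (knight): "E is a knight" — true. ✓
  C (knave): "D is a knight and D is a knave" — false. ✓
  D (knave): "B and A are not the same type" — false. ✓
  E (knight): "D or A is a knave" — true. ✓
This is the unique consistent assignment.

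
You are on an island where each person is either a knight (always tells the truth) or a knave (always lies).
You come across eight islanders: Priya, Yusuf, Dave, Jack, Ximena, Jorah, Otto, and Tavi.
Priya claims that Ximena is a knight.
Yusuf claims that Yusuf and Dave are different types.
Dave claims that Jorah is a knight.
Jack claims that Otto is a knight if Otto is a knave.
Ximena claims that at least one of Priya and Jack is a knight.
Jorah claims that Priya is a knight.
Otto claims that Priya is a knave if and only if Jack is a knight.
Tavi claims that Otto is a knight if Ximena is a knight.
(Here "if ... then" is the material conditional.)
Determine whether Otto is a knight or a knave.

Otto is a knave.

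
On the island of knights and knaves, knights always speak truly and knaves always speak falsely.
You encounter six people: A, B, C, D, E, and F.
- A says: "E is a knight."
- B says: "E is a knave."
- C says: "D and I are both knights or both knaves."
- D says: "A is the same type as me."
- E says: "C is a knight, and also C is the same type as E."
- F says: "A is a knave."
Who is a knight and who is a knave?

Knights: A, C, D, and E. Knaves: B and F.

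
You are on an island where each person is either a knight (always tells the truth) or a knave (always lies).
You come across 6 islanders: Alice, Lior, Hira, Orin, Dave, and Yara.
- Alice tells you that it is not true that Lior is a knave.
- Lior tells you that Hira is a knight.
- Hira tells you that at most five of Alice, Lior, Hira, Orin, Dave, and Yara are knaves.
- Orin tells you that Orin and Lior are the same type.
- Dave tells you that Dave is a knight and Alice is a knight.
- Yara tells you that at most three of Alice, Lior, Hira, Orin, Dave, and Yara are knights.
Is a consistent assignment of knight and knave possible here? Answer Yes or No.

One consistent assignment: Alice=knight, Lior=knight, Hira=knight, Orin=knight, Dave=knight, Yara=knave.

Yes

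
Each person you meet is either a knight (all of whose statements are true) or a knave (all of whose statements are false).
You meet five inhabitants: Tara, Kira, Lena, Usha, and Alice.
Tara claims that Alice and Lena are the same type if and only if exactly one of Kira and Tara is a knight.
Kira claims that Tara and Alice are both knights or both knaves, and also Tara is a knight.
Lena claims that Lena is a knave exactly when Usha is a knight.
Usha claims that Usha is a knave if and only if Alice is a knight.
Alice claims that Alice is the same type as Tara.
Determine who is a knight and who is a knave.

Suppose Tara is a knave. Then Tara's statement "Alice and Lena are the same type if and only if exactly one of Kira and Tara is a knight" would have to be false. Checking the 16 ways to assign the others, none is consistent with every speaker.
(For instance, with Kira=knave, Lena=knave, Usha=knave, Alice=knave, Alice's claim "Alice is the same type as Tara" comes out true where it would need to be false.)
So Tara must be a knight, making "Alice and Lena are the same type if and only if exactly one of Kira and Tara is a knight" true. Taking Tara=knight, Kira=knave, Lena=knave, Usha=knave, Alice=knave, each remaining statement checks out:
  Kira (knave): "Tara and Alice are both knights or both knaves, and also Tara is a knight" — false. ✓
  Lena (knave): "Lena is a knave exactly when Usha is a knight" — false. ✓
  Usha (knave): "Usha is a knave if and only if Alice is a knight" — false. ✓
  Alice (knave): "Alice is the same type as Tara" — false. ✓
This is the unique consistent assignment.

Knights: Tara. Knaves: Kira, Lena, Usha, and Alice.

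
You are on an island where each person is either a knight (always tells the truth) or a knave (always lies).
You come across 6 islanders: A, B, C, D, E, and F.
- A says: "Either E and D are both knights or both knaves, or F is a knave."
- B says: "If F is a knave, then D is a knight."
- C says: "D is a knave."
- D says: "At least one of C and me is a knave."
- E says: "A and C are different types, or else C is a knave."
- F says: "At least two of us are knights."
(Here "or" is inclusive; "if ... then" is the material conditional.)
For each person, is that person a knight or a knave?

Knights: A, B, D, E, and F. Knaves: C.

Since A is a knight, "either E and D are both knights or both knaves, or F is a knave" needs to be True, which holds.
Since B is a knight, "if F is a knave, then D is a knight" needs to be True, which holds.
C (knave): "D is a knave" — false. ✓
As a knight, D's statement "at least one of C and me is a knave" should be True; it is.
Since E is a knight, "A and C are different types, or else C is a knave" needs to be True, which holds.
Since F is a knight, "at least two of us are knights" needs to be True, which holds.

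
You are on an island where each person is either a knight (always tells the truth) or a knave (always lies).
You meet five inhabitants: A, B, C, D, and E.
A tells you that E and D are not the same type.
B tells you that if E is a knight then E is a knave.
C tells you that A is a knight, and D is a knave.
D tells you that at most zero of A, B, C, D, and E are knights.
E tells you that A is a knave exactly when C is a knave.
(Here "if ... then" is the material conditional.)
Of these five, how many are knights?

3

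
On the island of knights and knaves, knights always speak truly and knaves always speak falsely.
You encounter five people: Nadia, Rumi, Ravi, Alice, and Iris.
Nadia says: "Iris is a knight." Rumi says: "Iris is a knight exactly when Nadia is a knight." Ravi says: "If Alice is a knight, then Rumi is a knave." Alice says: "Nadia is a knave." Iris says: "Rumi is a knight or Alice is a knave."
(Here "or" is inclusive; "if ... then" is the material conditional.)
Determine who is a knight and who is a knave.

Nadia is a knight, and the claim "Iris is a knight" is indeed True.
As a knight, Rumi's statement "Iris is a knight exactly when Nadia is a knight" should be True; it is.
Since Ravi is a knight, "if Alice is a knight, then Rumi is a knave" needs to be True, which holds.
Since Alice is a knave, "Nadia is a knave" needs to be false, which holds.
Since Iris is a knight, "Rumi is a knight or Alice is a knave" needs to be True, which holds.

Nadia is a knight, Rumi is a knight, Ravi is a knight, Alice is a knave, and Iris is a knight.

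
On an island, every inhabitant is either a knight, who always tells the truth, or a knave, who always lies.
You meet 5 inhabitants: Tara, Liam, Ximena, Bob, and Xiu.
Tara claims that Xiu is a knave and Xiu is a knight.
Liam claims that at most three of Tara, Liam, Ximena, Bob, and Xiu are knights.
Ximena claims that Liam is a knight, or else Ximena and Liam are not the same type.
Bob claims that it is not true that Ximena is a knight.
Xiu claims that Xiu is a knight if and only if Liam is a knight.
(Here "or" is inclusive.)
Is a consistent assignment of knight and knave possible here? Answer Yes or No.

Yes

One consistent assignment: Tara=knave, Liam=knight, Ximena=knight, Bob=knave, Xiu=knight.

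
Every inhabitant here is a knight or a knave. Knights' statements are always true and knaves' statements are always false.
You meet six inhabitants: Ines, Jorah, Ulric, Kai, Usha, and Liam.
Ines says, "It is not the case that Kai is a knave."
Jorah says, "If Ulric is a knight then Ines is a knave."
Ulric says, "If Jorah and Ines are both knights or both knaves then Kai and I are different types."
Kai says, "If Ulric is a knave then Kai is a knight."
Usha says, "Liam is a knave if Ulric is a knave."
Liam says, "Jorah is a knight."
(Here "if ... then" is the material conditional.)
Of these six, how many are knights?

The unique consistent assignment is Ines=knight, Jorah=knave, Ulric=knight, Kai=knight, Usha=knight, Liam=knave.
That has 4 knights.

4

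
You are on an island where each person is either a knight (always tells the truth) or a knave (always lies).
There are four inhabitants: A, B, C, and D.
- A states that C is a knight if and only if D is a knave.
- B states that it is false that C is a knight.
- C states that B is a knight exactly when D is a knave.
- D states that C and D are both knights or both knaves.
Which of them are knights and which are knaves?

As a knave, A's statement "C is a knight if and only if D is a knave" should be False; it is.
B is a knave, and the claim "it is false that C is a knight" is indeed False.
As a knight, C's statement "B is a knight exactly when D is a knave" should be true; it is.
D (knight): "C and D are both knights or both knaves" — true. ✓

Knights: C and D. Knaves: A and B.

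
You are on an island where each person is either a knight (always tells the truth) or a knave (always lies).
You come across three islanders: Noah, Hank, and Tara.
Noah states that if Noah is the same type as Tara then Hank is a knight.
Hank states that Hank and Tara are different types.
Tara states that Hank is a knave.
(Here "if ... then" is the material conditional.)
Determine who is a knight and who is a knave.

Noah is a knight, Hank is a knight, and Tara is a knave.

Suppose Noah is a knave. Then Noah's statement "if Noah is the same type as Tara then Hank is a knight" would have to be false. Checking the 4 ways to assign the others, none is consistent with every speaker.
(For instance, with Hank=knight, Tara=knave, Noah's claim "if Noah is the same type as Tara then Hank is a knight" comes out true where it would need to be false.)
So Noah must be a knight, making "if Noah is the same type as Tara then Hank is a knight" true. Taking Noah=knight, Hank=knight, Tara=knave, each remaining statement checks out:
  Hank (knight): "Hank and Tara are different types" — true. ✓
  Tara (knave): "Hank is a knave" — false. ✓
This is the unique consistent assignment.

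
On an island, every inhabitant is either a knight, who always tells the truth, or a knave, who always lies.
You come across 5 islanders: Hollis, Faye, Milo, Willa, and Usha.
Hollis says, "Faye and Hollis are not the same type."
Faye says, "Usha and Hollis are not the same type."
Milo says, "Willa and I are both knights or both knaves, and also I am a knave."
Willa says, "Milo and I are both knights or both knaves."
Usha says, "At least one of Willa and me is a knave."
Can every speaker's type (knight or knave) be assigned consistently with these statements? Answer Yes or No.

No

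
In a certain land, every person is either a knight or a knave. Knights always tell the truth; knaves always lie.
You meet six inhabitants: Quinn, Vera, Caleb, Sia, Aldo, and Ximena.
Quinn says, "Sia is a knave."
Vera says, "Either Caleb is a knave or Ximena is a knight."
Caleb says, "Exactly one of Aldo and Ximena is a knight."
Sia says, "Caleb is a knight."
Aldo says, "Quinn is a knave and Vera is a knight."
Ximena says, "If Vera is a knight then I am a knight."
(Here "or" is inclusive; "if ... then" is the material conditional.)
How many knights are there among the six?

The unique consistent assignment is Quinn=knight, Vera=knight, Caleb=knave, Sia=knave, Aldo=knave, Ximena=knave.
That has 2 knights.

2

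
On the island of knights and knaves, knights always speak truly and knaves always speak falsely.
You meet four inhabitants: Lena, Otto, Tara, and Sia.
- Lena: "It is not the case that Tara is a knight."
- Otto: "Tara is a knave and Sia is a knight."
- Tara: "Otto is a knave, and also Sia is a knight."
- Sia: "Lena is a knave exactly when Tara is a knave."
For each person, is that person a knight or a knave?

Knights: Lena. Knaves: Otto, Tara, and Sia.

Lena is a knight; "it is not the case that Tara is a knight" is true, as required.
Since Otto is a knave, "Tara is a knave and Sia is a knight" needs to be false, which holds.
Tara (knave): "Otto is a knave, and also Sia is a knight" — false. ✓
Sia is a knave, and the claim "Lena is a knave exactly when Tara is a knave" is indeed false.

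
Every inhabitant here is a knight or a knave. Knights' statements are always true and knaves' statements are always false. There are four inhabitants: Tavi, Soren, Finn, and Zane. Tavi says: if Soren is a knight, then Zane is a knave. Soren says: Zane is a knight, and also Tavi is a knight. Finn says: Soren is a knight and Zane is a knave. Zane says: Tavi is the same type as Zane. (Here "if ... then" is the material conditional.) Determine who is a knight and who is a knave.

Knights: Tavi. Knaves: Soren, Finn, and Zane.

Tavi (knight): "if Soren is a knight, then Zane is a knave" — true. ✓
Soren is a knave, so "Zane is a knight, and also Tavi is a knight" must be False — and it is.
Finn is a knave; "Soren is a knight and Zane is a knave" is False, as required.
Zane is a knave, and the claim "Tavi is the same type as Zane" is indeed False.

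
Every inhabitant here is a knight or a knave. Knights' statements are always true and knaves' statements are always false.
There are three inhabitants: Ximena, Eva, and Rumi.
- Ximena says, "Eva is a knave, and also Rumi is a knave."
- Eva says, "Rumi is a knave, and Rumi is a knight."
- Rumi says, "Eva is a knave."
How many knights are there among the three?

1

The unique consistent assignment is Ximena=knave, Eva=knave, Rumi=knight.
That has 1 knight.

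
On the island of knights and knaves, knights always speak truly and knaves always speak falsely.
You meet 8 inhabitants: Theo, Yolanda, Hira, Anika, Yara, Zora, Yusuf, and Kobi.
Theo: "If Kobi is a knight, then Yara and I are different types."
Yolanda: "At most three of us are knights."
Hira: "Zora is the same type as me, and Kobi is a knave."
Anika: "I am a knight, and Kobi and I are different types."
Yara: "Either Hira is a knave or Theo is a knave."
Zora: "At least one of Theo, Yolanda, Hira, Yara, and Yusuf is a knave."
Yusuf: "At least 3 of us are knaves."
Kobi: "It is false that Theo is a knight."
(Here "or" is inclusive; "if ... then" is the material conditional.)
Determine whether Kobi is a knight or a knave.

Kobi is a knave.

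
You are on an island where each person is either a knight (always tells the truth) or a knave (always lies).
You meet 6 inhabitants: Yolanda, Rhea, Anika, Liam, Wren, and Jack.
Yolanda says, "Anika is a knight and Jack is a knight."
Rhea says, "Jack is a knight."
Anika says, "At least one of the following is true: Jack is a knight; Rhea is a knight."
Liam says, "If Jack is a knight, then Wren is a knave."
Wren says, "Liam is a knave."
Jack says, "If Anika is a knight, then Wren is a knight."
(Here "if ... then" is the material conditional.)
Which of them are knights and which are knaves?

Yolanda is a knight; "Anika is a knight and Jack is a knight" is True, as required.
As a knight, Rhea's statement "Jack is a knight" should be True; it is.
Anika is a knight, and the claim "at least one of the following is true: Jack is a knight; Rhea is a knight" is indeed True.
As a knave, Liam's statement "if Jack is a knight, then Wren is a knave" should be False; it is.
Wren is a knight, so "Liam is a knave" must be True — and it is.
Jack is a knight; "if Anika is a knight, then Wren is a knight" is True, as required.

Yolanda is a knight, Rhea is a knight, Anika is a knight, Liam is a knave, Wren is a knight, and Jack is a knight.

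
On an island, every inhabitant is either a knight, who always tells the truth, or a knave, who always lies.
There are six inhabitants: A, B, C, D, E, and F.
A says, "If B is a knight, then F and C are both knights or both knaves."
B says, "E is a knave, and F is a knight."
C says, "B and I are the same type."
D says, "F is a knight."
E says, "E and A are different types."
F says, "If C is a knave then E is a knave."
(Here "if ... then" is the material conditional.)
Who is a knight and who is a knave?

Since A is a knave, "if B is a knight, then F and C are both knights or both knaves" needs to be false, which holds.
As a knight, B's statement "E is a knave, and F is a knight" should be True; it is.
As a knave, C's statement "B and I are the same type" should be false; it is.
D is a knight; "F is a knight" is True, as required.
Since E is a knave, "E and A are different types" needs to be false, which holds.
F is a knight, and the claim "if C is a knave then E is a knave" is indeed True.

Knights: B, D, and F. Knaves: A, C, and E.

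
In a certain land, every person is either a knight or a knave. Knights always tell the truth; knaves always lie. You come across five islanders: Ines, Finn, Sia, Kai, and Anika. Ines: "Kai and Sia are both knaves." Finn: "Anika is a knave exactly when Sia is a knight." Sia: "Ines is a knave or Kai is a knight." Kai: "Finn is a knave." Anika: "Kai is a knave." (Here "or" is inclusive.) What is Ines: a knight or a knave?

Ines is a knight.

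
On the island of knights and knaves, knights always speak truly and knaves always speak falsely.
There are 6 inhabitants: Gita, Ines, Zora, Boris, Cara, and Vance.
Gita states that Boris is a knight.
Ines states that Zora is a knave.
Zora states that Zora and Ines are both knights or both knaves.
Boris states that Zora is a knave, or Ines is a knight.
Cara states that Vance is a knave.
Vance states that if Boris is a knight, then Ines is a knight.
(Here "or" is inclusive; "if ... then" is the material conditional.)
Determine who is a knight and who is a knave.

Gita is a knight; "Boris is a knight" is True, as required.
As a knight, Ines's statement "Zora is a knave" should be True; it is.
Zora is a knave, and the claim "Zora and Ines are both knights or both knaves" is indeed false.
Boris is a knight; "Zora is a knave, or Ines is a knight" is True, as required.
Cara is a knave, and the claim "Vance is a knave" is indeed false.
Vance is a knight; "if Boris is a knight, then Ines is a knight" is True, as required.

Knights: Gita, Ines, Boris, and Vance. Knaves: Zora and Cara.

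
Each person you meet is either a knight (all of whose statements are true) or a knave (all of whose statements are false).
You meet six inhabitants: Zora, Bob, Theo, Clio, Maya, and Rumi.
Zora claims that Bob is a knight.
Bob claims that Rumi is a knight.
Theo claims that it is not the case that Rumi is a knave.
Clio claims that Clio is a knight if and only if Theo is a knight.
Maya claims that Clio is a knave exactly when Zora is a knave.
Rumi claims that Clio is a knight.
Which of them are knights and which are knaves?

Knights: Zora, Bob, Theo, Clio, Maya, and Rumi. Knaves: none.

Zora is a knight, so "Bob is a knight" must be True — and it is.
Bob is a knight, and the claim "Rumi is a knight" is indeed True.
As a knight, Theo's statement "it is not the case that Rumi is a knave" should be True; it is.
Clio is a knight, so "Clio is a knight if and only if Theo is a knight" must be True — and it is.
Maya is a knight, and the claim "Clio is a knave exactly when Zora is a knave" is indeed True.
Rumi is a knight, so "Clio is a knight" must be True — and it is.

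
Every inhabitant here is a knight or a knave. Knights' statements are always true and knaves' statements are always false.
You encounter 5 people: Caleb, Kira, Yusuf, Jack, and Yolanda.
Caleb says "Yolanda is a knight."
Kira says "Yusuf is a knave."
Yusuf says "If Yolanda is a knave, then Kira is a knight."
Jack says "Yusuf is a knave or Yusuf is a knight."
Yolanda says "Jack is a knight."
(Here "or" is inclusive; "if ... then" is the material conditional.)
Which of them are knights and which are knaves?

Caleb (knight): "Yolanda is a knight" — True. ✓
Since Kira is a knave, "Yusuf is a knave" needs to be false, which holds.
Since Yusuf is a knight, "if Yolanda is a knave, then Kira is a knight" needs to be True, which holds.
Jack is a knight, and the claim "Yusuf is a knave or Yusuf is a knight" is indeed True.
Yolanda is a knight, and the claim "Jack is a knight" is indeed True.

Knights: Caleb, Yusuf, Jack, and Yolanda. Knaves: Kira.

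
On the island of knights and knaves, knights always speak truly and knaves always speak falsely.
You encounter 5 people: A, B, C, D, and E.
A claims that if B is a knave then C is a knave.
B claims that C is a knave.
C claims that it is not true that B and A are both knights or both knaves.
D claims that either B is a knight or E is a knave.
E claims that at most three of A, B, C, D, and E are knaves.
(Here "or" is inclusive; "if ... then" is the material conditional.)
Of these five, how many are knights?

4

The unique consistent assignment is A=knight, B=knight, C=knave, D=knight, E=knight.
That has 4 knights.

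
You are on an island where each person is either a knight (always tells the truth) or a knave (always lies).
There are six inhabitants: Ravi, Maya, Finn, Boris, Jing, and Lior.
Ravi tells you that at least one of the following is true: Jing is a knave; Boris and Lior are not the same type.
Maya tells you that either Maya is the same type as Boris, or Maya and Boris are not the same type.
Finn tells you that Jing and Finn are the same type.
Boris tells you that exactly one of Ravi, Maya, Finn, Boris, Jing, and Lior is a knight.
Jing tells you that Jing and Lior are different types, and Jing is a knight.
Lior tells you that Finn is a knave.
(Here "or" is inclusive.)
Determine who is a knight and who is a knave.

Ravi is a knave, Maya is a knight, Finn is a knight, Boris is a knave, Jing is a knight, and Lior is a knave.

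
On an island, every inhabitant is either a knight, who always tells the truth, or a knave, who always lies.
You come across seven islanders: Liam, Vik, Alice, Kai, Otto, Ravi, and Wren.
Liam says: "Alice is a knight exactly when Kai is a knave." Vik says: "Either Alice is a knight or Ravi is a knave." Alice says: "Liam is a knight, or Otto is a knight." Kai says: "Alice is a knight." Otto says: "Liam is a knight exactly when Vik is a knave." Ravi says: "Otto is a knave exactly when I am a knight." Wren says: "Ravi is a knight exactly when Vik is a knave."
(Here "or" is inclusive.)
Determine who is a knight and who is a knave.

Knights: Ravi and Wren. Knaves: Liam, Vik, Alice, Kai, and Otto.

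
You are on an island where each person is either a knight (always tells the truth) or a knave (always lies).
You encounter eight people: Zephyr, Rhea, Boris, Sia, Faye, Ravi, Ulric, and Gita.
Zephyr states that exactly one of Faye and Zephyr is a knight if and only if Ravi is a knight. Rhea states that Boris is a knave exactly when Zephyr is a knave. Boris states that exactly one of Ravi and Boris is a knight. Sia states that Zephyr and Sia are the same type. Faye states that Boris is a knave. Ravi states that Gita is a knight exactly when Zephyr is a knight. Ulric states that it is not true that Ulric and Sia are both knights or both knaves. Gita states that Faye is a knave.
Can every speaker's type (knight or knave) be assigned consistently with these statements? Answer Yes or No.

Yes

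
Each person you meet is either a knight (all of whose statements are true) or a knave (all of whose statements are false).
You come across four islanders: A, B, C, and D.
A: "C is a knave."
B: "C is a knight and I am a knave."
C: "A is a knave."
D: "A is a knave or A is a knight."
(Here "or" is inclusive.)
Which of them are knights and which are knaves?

A is a knight, B is a knave, C is a knave, and D is a knight.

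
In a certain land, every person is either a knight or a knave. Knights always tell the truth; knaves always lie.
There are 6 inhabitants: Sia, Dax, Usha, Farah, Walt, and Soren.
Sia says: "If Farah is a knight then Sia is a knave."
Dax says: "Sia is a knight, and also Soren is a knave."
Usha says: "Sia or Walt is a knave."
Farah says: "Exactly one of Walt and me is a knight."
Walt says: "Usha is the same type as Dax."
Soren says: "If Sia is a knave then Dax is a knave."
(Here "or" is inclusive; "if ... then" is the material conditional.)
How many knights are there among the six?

3

The unique consistent assignment is Sia=knight, Dax=knave, Usha=knight, Farah=knave, Walt=knave, Soren=knight.
That has 3 knights.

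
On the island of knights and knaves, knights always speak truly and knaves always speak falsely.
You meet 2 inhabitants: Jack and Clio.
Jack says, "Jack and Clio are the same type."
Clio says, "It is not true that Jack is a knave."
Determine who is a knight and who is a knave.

Suppose Jack is a knave. Then Jack's statement "Jack and Clio are the same type" would have to be false. Checking the 2 ways to assign the others, none is consistent with every speaker.
(For instance, with Clio=knight, Clio's claim "it is not true that Jack is a knave" comes out false where it would need to be true.)
So Jack must be a knight, making "Jack and Clio are the same type" true. Taking Jack=knight, Clio=knight, each remaining statement checks out:
  Clio (knight): "it is not true that Jack is a knave" — true. ✓
This is the unique consistent assignment.

Knights: Jack and Clio. Knaves: none.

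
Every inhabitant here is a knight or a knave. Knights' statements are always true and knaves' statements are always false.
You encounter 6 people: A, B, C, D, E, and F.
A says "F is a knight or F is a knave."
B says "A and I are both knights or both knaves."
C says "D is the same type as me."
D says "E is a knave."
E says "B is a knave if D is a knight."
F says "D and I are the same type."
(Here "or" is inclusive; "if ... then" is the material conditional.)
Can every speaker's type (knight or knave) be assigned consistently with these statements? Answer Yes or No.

One consistent assignment: A=knight, B=knight, C=knight, D=knight, E=knave, F=knight.

Yes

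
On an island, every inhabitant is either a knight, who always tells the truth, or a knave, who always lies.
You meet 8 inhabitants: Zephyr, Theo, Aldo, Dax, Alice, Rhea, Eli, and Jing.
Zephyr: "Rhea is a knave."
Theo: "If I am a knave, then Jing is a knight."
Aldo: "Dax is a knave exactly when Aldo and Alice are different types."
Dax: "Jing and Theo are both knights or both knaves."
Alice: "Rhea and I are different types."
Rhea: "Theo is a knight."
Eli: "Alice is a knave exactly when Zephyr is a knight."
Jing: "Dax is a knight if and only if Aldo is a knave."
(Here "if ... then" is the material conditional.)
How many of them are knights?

The unique consistent assignment is Zephyr=knight, Theo=knave, Aldo=knight, Dax=knight, Alice=knight, Rhea=knave, Eli=knave, Jing=knave.
That has 4 knights.

4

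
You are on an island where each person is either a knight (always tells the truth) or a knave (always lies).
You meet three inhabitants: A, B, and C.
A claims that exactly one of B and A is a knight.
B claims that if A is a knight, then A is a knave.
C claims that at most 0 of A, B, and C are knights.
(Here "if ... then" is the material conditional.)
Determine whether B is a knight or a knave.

B is a knave.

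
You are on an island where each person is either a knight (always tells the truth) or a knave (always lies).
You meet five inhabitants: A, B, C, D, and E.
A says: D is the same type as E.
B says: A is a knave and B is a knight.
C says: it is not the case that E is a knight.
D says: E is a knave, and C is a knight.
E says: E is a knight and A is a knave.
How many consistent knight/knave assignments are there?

4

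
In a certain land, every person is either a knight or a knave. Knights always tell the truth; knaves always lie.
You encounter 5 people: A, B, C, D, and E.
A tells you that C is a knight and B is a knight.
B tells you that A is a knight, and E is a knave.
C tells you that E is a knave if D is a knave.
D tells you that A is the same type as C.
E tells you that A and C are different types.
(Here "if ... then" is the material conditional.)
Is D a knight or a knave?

D is a knight.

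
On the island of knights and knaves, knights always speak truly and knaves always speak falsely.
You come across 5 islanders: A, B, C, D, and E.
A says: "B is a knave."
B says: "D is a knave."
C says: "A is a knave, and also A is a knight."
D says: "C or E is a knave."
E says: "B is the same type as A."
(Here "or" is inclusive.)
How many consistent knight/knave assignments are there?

1

Consistent assignments:
  A=knight, B=knave, C=knave, D=knight, E=knave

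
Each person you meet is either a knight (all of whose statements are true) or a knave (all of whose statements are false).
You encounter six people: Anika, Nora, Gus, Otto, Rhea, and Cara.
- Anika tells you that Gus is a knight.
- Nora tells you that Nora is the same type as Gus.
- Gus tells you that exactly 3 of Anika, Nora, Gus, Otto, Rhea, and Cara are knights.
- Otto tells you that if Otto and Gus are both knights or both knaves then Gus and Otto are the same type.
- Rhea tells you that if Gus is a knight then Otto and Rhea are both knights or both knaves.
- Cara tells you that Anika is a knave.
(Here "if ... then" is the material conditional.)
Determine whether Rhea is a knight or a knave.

Rhea is a knave.

Consistent assignments: {Anika=knight, Nora=knave, Gus=knight, Otto=knight, Rhea=knave, Cara=knave}
In every consistent assignment, Rhea is a knave.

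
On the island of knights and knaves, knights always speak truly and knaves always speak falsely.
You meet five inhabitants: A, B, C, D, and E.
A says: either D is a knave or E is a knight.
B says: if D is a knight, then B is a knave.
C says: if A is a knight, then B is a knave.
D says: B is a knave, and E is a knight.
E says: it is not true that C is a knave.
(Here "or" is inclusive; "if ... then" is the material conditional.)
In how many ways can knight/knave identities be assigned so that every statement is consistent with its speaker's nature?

1

Consistent assignments:
  A=knight, B=knight, C=knave, D=knave, E=knave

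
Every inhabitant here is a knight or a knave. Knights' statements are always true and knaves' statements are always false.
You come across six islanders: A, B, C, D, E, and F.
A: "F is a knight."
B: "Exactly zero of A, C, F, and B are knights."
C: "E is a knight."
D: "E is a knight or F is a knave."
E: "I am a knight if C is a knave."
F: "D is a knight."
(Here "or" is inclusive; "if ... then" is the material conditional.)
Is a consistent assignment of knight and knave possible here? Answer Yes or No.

Yes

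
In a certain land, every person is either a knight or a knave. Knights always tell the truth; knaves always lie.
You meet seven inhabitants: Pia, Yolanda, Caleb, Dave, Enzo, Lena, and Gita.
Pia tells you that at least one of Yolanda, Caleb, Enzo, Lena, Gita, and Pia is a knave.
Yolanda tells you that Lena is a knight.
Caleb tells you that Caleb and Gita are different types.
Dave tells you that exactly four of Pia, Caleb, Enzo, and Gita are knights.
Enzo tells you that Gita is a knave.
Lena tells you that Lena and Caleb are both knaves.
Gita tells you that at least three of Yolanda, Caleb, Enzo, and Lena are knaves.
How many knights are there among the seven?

3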